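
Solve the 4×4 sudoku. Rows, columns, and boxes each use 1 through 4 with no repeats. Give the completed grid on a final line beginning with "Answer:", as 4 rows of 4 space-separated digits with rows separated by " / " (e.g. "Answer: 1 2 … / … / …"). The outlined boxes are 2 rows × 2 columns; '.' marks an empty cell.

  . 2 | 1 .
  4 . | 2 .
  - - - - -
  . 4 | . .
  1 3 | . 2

Step 1. [r2c4∈{3}] r2c4 has the single candidate 3 ⇒ r2c4=3.
Step 2. [r3c1∈{2}] r3c1 is down to just 2, so r3c1=2.
Step 3. [r4c3∈{4}] r4c3 is down to just 4. So r4c3=4.
Step 4. [r3c3∈{3}] only 3 remains possible at r3c3. So r3c3=3.
Step 5. [r1c1∈{3}] nothing but 3 survives at r1c1. So r1c1=3.
Step 6. [r3c4∈{1}] only 1 remains possible at r3c4, so r3c4=1.
Step 7. [r2c2∈{1}] nothing but 1 survives at r2c2. So r2c2=1.
Step 8. [r1c4∈{4}] r1c4 has the single candidate 4 ⇒ r1c4=4.

Answer: 3 2 1 4 / 4 1 2 3 / 2 4 3 1 / 1 3 4 2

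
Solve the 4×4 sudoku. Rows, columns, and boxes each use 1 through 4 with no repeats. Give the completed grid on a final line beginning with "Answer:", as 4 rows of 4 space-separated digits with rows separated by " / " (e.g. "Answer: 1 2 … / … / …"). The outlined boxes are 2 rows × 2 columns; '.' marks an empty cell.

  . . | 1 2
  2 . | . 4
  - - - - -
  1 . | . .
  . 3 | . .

Step 1. [r4c1∈{4}] r4c1 is down to just 4, so r4c1=4.
Step 2. [r3c3∈{2,3,4}] 4 has one home in row 3: r3c3, so r3c3=4.
Step 3. [r2c2∈{1}] r2c2 has the single candidate 1 ⇒ r2c2=1.
Step 4. [r4c3∈{2}] only 2 remains possible at r4c3, so r4c3=2.
Step 5. [r1c1∈{3}] r1c1's peers cover all but 3 ⇒ r1c1=3.
Step 6. [r2c3∈{3}] r2c3's peers cover all but 3 ⇒ r2c3=3.
Step 7. [r3c2∈{2}] nothing but 2 survives at r3c2 ⇒ r3c2=2.
Step 8. [r4c4∈{1}] only 1 remains possible at r4c4 ⇒ r4c4=1.
Step 9. [r1c2∈{4}] r1c2 is down to just 4 ⇒ r1c2=4.
Step 10. [r3c4∈{3}] r3c4 has the single candidate 3 ⇒ r3c4=3.

Answer: 3 4 1 2 / 2 1 3 4 / 1 2 4 3 / 4 3 2 1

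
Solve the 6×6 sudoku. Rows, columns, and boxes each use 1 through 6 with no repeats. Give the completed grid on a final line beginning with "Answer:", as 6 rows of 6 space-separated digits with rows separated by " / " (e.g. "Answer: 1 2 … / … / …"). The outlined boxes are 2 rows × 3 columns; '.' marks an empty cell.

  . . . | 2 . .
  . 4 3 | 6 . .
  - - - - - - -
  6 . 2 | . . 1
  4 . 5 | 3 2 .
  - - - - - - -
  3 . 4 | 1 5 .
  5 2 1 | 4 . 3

Step 1. [r1c1∈{1}] r1c1 is down to just 1. So r1c1=1.
Step 2. [r1c2∈{5,6}] r1c2 is the only open cell in col 2 admitting 5. So r1c2=5.
Step 3. [r4c6∈{6}] r4c6 has the single candidate 6. So r4c6=6.
Step 4. [r3c5∈{4}] r3c5's peers cover all but 4 ⇒ r3c5=4.
Step 5. [r5c2∈{6}] only 6 remains possible at r5c2 ⇒ r5c2=6.
Step 6. [r3c2∈{3}] r3c2 has the single candidate 3. So r3c2=3.
Step 7. [r2c6∈{5}] r2c6 has the single candidate 5. So r2c6=5.
Step 8. [r2c5∈{1}] r2c5's peers cover all but 1. So r2c5=1.
Step 9. [r5c6∈{2}] nothing but 2 survives at r5c6. So r5c6=2.
Step 10. [r1c5∈{3}] r1c5's peers cover all but 3. So r1c5=3.
Step 11. [r4c2∈{1}] r4c2 is down to just 1. So r4c2=1.
Step 12. [r1c3∈{6}] r1c3 is down to just 6. So r1c3=6.
Step 13. [r2c1∈{2}] r2c1 is down to just 2. So r2c1=2.
Step 14. [r1c6∈{4}] only 4 remains possible at r1c6. So r1c6=4.
Step 15. [r6c5∈{6}] r6c5's peers cover all but 6 ⇒ r6c5=6.
Step 16. [r3c4∈{5}] r3c4 has the single candidate 5, so r3c4=5.

Answer: 1 5 6 2 3 4 / 2 4 3 6 1 5 / 6 3 2 5 4 1 / 4 1 5 3 2 6 / 3 6 4 1 5 2 / 5 2 1 4 6 3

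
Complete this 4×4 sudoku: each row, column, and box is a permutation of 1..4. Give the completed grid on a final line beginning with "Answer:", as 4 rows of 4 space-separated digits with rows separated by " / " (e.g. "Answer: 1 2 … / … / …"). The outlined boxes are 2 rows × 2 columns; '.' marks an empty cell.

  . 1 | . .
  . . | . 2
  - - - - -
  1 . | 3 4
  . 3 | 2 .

Step 1. [r2c2∈{4}] r2c2 is down to just 4. So r2c2=4.
Step 2. [r2c1∈{3}] only 3 remains possible at r2c1 ⇒ r2c1=3.
Step 3. [r3c2∈{2}] nothing but 2 survives at r3c2 ⇒ r3c2=2.
Step 4. [r1c1∈{2}] only 2 remains possible at r1c1 ⇒ r1c1=2.
Step 5. [r1c3∈{4}] r1c3 is down to just 4. So r1c3=4.
Step 6. [r4c1∈{4}] r4c1 is down to just 4, so r4c1=4.
Step 7. [r1c4∈{3}] r1c4 is down to just 3 ⇒ r1c4=3.
Step 8. [r4c4∈{1}] nothing but 1 survives at r4c4 ⇒ r4c4=1.
Step 9. [r2c3∈{1}] nothing but 1 survives at r2c3, so r2c3=1.

Answer: 2 1 4 3 / 3 4 1 2 / 1 2 3 4 / 4 3 2 1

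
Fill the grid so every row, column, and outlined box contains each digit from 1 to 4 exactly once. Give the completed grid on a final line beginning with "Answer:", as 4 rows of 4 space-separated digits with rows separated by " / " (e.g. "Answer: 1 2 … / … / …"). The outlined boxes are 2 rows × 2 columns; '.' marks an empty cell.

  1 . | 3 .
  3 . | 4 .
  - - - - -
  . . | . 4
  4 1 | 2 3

Step 1. [r2c2∈{2}] r2c2 has the single candidate 2, so r2c2=2.
Step 2. [r1c2∈{4}] r1c2 has the single candidate 4. So r1c2=4.
Step 3. [r2c4∈{1}] r2c4 is down to just 1. So r2c4=1.
Step 4. [r3c2∈{3}] r3c2 is down to just 3, so r3c2=3.
Step 5. [r3c1∈{2}] r3c1's peers cover all but 2, so r3c1=2.
Step 6. [r3c3∈{1}] r3c3 has the single candidate 1, so r3c3=1.
Step 7. [r1c4∈{2}] nothing but 2 survives at r1c4, so r1c4=2.

Answer: 1 4 3 2 / 3 2 4 1 / 2 3 1 4 / 4 1 2 3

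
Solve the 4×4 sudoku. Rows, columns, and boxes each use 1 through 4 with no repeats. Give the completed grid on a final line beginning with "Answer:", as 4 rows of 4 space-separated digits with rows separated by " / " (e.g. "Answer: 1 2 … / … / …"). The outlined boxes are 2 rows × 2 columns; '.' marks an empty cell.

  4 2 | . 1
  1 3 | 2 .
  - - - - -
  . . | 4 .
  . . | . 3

Step 1. [r4c3∈{1}] nothing but 1 survives at r4c3. So r4c3=1.
Step 2. [r3c4∈{2}] r3c4 is down to just 2 ⇒ r3c4=2.
Step 3. [r4c2∈{4}] r4c2 has the single candidate 4 ⇒ r4c2=4.
Step 4. [r3c2∈{1}] r3c2's peers cover all but 1, so r3c2=1.
Step 5. [r3c1∈{3}] r3c1 has the single candidate 3. So r3c1=3.
Step 6. [r2c4∈{4}] r2c4 is down to just 4. So r2c4=4.
Step 7. [r4c1∈{2}] r4c1 is down to just 2 ⇒ r4c1=2.
Step 8. [r1c3∈{3}] only 3 remains possible at r1c3 ⇒ r1c3=3.

Answer: 4 2 3 1 / 1 3 2 4 / 3 1 4 2 / 2 4 1 3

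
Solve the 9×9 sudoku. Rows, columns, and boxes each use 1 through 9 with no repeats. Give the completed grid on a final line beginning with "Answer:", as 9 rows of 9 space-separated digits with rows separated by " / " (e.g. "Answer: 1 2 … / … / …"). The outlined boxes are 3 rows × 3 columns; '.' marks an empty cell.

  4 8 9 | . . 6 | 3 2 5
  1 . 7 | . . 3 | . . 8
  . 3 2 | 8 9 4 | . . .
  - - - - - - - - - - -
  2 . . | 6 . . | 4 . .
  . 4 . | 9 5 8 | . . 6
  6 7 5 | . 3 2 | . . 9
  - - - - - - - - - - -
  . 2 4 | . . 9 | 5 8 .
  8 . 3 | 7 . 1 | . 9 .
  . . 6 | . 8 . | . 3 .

Step 1. [r6c8∈{1}] nothing but 1 survives at r6c8 ⇒ r6c8=1.
Step 2. [r9c2∈{1,5,9}] 1 has one home in box 7: r9c2 ⇒ r9c2=1.
Step 3. [r8c7∈{2,6}] across box 9, 6 lands solely at r8c7. So r8c7=6.
Step 4. [r5c8∈{7}] r5c8 has the single candidate 7, so r5c8=7.
Step 5. [r2c4∈{2,5}] box 2 places 5 nowhere but r2c4, so r2c4=5.
Step 6. [r9c4∈{2,4}] across col 4, 2 lands solely at r9c4 ⇒ r9c4=2.
Step 7. [r9c7∈{7}] only 7 remains possible at r9c7. So r9c7=7.
Step 8. [r4c5∈{1,7}] in box 5, 1 fits only at r4c5, so r4c5=1.
Step 9. [r8c5∈{4}] r8c5's peers cover all but 4, so r8c5=4.
Step 10. [r3c1∈{5}] r3c1 has the single candidate 5. So r3c1=5.
Step 11. [r2c2∈{6}] nothing but 6 survives at r2c2, so r2c2=6.
Step 12. [r3c9∈{1,7}] across row 3, 7 lands solely at r3c9 ⇒ r3c9=7.
Step 13. [r4c6∈{7}] nothing but 7 survives at r4c6. So r4c6=7.
Step 14. [r7c9∈{1}] r7c9 has the single candidate 1, so r7c9=1.
Step 15. [r1c5∈{7}] only 7 remains possible at r1c5. So r1c5=7.
Step 16. [r9c9∈{4}] r9c9 is down to just 4. So r9c9=4.
Step 17. [r1c4∈{1}] only 1 remains possible at r1c4, so r1c4=1.
Step 18. [r5c1∈{3}] only 3 remains possible at r5c1. So r5c1=3.
Step 19. [r4c8∈{5}] r4c8 is down to just 5 ⇒ r4c8=5.
Step 20. [r4c2∈{9}] r4c2 has the single candidate 9 ⇒ r4c2=9.
Step 21. [r4c3∈{8}] only 8 remains possible at r4c3, so r4c3=8.
Step 22. [r4c9∈{3}] r4c9 is down to just 3. So r4c9=3.
Step 23. [r8c2∈{5}] only 5 remains possible at r8c2, so r8c2=5.
Step 24. [r2c7∈{9}] r2c7 is down to just 9 ⇒ r2c7=9.
Step 25. [r9c6∈{5}] r9c6's peers cover all but 5 ⇒ r9c6=5.
Step 26. [r9c1∈{9}] r9c1's peers cover all but 9. So r9c1=9.
Step 27. [r2c5∈{2}] only 2 remains possible at r2c5, so r2c5=2.
Step 28. [r2c8∈{4}] nothing but 4 survives at r2c8. So r2c8=4.
Step 29. [r5c3∈{1}] only 1 remains possible at r5c3, so r5c3=1.
Step 30. [r3c8∈{6}] only 6 remains possible at r3c8, so r3c8=6.
Step 31. [r8c9∈{2}] only 2 remains possible at r8c9 ⇒ r8c9=2.
Step 32. [r7c1∈{7}] r7c1's peers cover all but 7, so r7c1=7.
Step 33. [r7c5∈{6}] r7c5's peers cover all but 6. So r7c5=6.
Step 34. [r6c7∈{8}] r6c7's peers cover all but 8 ⇒ r6c7=8.
Step 35. [r5c7∈{2}] r5c7 has the single candidate 2 ⇒ r5c7=2.
Step 36. [r7c4∈{3}] nothing but 3 survives at r7c4, so r7c4=3.
Step 37. [r6c4∈{4}] r6c4 has the single candidate 4 ⇒ r6c4=4.
Step 38. [r3c7∈{1}] nothing but 1 survives at r3c7, so r3c7=1.

Answer: 4 8 9 1 7 6 3 2 5 / 1 6 7 5 2 3 9 4 8 / 5 3 2 8 9 4 1 6 7 / 2 9 8 6 1 7 4 5 3 / 3 4 1 9 5 8 2 7 6 / 6 7 5 4 3 2 8 1 9 / 7 2 4 3 6 9 5 8 1 / 8 5 3 7 4 1 6 9 2 / 9 1 6 2 8 5 7 3 4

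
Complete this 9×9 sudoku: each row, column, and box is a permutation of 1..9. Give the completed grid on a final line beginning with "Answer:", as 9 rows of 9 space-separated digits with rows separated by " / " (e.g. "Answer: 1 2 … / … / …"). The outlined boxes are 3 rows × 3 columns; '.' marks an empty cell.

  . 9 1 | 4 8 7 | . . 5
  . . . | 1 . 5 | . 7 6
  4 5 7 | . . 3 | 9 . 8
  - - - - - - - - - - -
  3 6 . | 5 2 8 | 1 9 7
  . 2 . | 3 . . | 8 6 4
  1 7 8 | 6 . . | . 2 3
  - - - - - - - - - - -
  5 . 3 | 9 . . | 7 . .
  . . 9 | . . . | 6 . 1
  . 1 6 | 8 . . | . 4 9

Step 1. [r9c6∈{2}] r9c6 is down to just 2 ⇒ r9c6=2.
Step 2. [r8c6∈{4}] r8c6's peers cover all but 4. So r8c6=4.
Step 3. [r8c2∈{8}] r8c2 has the single candidate 8 ⇒ r8c2=8.
Step 4. [r5c5∈{1,7,9}] r5c5 is the only open cell in row 5 admitting 7, so r5c5=7.
Step 5. [r2c3∈{2}] r2c3 has the single candidate 2 ⇒ r2c3=2.
Step 6. [r1c8∈{3}] only 3 remains possible at r1c8 ⇒ r1c8=3.
Step 7. [r6c6∈{9}] only 9 remains possible at r6c6 ⇒ r6c6=9.
Step 8. [r7c6∈{1,6}] across col 6, 6 lands solely at r7c6 ⇒ r7c6=6.
Step 9. [r9c7∈{3,5}] 3 has one home in col 7: r9c7, so r9c7=3.
Step 10. [r9c1∈{7}] only 7 remains possible at r9c1, so r9c1=7.
Step 11. [r9c5∈{5}] r9c5 is down to just 5 ⇒ r9c5=5.
Step 12. [r5c1∈{9}] only 9 remains possible at r5c1 ⇒ r5c1=9.
Step 13. [r7c2∈{4}] r7c2 is down to just 4. So r7c2=4.
Step 14. [r5c6∈{1}] only 1 remains possible at r5c6 ⇒ r5c6=1.
Step 15. [r7c9∈{2}] nothing but 2 survives at r7c9 ⇒ r7c9=2.
Step 16. [r2c1∈{8}] only 8 remains possible at r2c1, so r2c1=8.
Step 17. [r1c7∈{2}] nothing but 2 survives at r1c7, so r1c7=2.
Step 18. [r7c5∈{1}] nothing but 1 survives at r7c5 ⇒ r7c5=1.
Step 19. [r5c3∈{5}] r5c3 is down to just 5, so r5c3=5.
Step 20. [r4c3∈{4}] r4c3 is down to just 4 ⇒ r4c3=4.
Step 21. [r3c8∈{1}] r3c8's peers cover all but 1, so r3c8=1.
Step 22. [r8c4∈{7}] r8c4 is down to just 7. So r8c4=7.
Step 23. [r3c4∈{2}] r3c4's peers cover all but 2. So r3c4=2.
Step 24. [r2c5∈{9}] r2c5 is down to just 9. So r2c5=9.
Step 25. [r2c7∈{4}] r2c7's peers cover all but 4, so r2c7=4.
Step 26. [r2c2∈{3}] r2c2 is down to just 3. So r2c2=3.
Step 27. [r7c8∈{8}] r7c8 has the single candidate 8 ⇒ r7c8=8.
Step 28. [r8c5∈{3}] r8c5 has the single candidate 3. So r8c5=3.
Step 29. [r8c1∈{2}] r8c1's peers cover all but 2. So r8c1=2.
Step 30. [r6c5∈{4}] nothing but 4 survives at r6c5 ⇒ r6c5=4.
Step 31. [r1c1∈{6}] r1c1 is down to just 6 ⇒ r1c1=6.
Step 32. [r6c7∈{5}] r6c7's peers cover all but 5, so r6c7=5.
Step 33. [r3c5∈{6}] nothing but 6 survives at r3c5 ⇒ r3c5=6.
Step 34. [r8c8∈{5}] nothing but 5 survives at r8c8, so r8c8=5.

Answer: 6 9 1 4 8 7 2 3 5 / 8 3 2 1 9 5 4 7 6 / 4 5 7 2 6 3 9 1 8 / 3 6 4 5 2 8 1 9 7 / 9 2 5 3 7 1 8 6 4 / 1 7 8 6 4 9 5 2 3 / 5 4 3 9 1 6 7 8 2 / 2 8 9 7 3 4 6 5 1 / 7 1 6 8 5 2 3 4 9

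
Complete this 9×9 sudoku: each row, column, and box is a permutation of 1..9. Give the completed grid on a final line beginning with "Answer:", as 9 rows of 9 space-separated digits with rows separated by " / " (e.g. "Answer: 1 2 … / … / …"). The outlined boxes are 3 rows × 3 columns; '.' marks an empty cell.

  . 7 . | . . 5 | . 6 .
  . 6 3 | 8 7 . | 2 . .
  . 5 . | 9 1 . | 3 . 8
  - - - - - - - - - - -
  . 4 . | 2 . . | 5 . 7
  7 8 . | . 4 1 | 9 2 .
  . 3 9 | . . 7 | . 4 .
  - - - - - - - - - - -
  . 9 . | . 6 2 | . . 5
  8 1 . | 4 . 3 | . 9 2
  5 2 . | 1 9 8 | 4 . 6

Step 1. [r1c7∈{1}] r1c7 is down to just 1 ⇒ r1c7=1.
Step 2. [r6c1∈{1,2,6}] row 6 places 2 nowhere but r6c1, so r6c1=2.
Step 3. [r3c1∈{4}] r3c1 is down to just 4. So r3c1=4.
Step 4. [r8c7∈{7}] nothing but 7 survives at r8c7 ⇒ r8c7=7.
Step 5. [r4c1∈{1,6}] col 1 places 6 nowhere but r4c1. So r4c1=6.
Step 6. [r7c8∈{1,3,8}] 1 has one home in row 7: r7c8 ⇒ r7c8=1.
Step 7. [r4c8∈{3,8}] across col 8, 8 lands solely at r4c8. So r4c8=8.
Step 8. [r5c4∈{3,5,6}] r5c4 is the only open cell in row 5 admitting 6, so r5c4=6.
Step 9. [r1c5∈{2,3}] col 5 places 2 nowhere but r1c5, so r1c5=2.
Step 10. [r1c1∈{9}] r1c1's peers cover all but 9. So r1c1=9.
Step 11. [r7c3∈{4,7}] row 7 places 4 nowhere but r7c3, so r7c3=4.
Step 12. [r8c5∈{5}] r8c5's peers cover all but 5, so r8c5=5.
Step 13. [r2c6∈{4}] r2c6 is down to just 4, so r2c6=4.
Step 14. [r3c3∈{2}] only 2 remains possible at r3c3 ⇒ r3c3=2.
Step 15. [r2c8∈{5}] nothing but 5 survives at r2c8 ⇒ r2c8=5.
Step 16. [r6c5∈{8}] r6c5 is down to just 8 ⇒ r6c5=8.
Step 17. [r5c9∈{3}] r5c9 is down to just 3, so r5c9=3.
Step 18. [r6c7∈{6}] nothing but 6 survives at r6c7, so r6c7=6.
Step 19. [r6c4∈{5}] r6c4 has the single candidate 5. So r6c4=5.
Step 20. [r9c3∈{7}] r9c3 is down to just 7, so r9c3=7.
Step 21. [r1c9∈{4}] nothing but 4 survives at r1c9 ⇒ r1c9=4.
Step 22. [r4c6∈{9}] only 9 remains possible at r4c6, so r4c6=9.
Step 23. [r2c9∈{9}] only 9 remains possible at r2c9. So r2c9=9.
Step 24. [r7c7∈{8}] r7c7 is down to just 8, so r7c7=8.
Step 25. [r5c3∈{5}] r5c3 is down to just 5. So r5c3=5.
Step 26. [r3c8∈{7}] nothing but 7 survives at r3c8. So r3c8=7.
Step 27. [r8c3∈{6}] r8c3 has the single candidate 6 ⇒ r8c3=6.
Step 28. [r4c5∈{3}] r4c5's peers cover all but 3. So r4c5=3.
Step 29. [r2c1∈{1}] r2c1 is down to just 1, so r2c1=1.
Step 30. [r3c6∈{6}] only 6 remains possible at r3c6. So r3c6=6.
Step 31. [r1c4∈{3}] only 3 remains possible at r1c4 ⇒ r1c4=3.
Step 32. [r9c8∈{3}] r9c8 is down to just 3 ⇒ r9c8=3.
Step 33. [r1c3∈{8}] only 8 remains possible at r1c3, so r1c3=8.
Step 34. [r4c3∈{1}] r4c3 is down to just 1. So r4c3=1.
Step 35. [r7c4∈{7}] only 7 remains possible at r7c4, so r7c4=7.
Step 36. [r7c1∈{3}] r7c1 has the single candidate 3. So r7c1=3.
Step 37. [r6c9∈{1}] r6c9 is down to just 1. So r6c9=1.

Answer: 9 7 8 3 2 5 1 6 4 / 1 6 3 8 7 4 2 5 9 / 4 5 2 9 1 6 3 7 8 / 6 4 1 2 3 9 5 8 7 / 7 8 5 6 4 1 9 2 3 / 2 3 9 5 8 7 6 4 1 / 3 9 4 7 6 2 8 1 5 / 8 1 6 4 5 3 7 9 2 / 5 2 7 1 9 8 4 3 6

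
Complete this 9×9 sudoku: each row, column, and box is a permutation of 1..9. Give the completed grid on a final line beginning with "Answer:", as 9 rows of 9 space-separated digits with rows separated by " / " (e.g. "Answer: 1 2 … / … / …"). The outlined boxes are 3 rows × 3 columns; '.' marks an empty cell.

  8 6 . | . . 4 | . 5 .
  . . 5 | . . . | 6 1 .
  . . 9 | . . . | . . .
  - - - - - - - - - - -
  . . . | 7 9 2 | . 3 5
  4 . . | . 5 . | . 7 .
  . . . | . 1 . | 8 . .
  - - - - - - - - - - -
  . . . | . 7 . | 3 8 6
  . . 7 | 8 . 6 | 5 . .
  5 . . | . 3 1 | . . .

Step 1. [r1c5∈{2}] r1c5's peers cover all but 2. So r1c5=2.
Step 2. [r6c6∈{3}] r6c6 has the single candidate 3. So r6c6=3.
Step 3. [r8c9∈{1,2,4,9}] 1 has one home in box 9: r8c9, so r8c9=1.
Step 4. [r6c8∈{2,4,6,9}] col 8 places 6 nowhere but r6c8 ⇒ r6c8=6.
Step 5. [r6c3∈{2}] nothing but 2 survives at r6c3 ⇒ r6c3=2.
Step 6. [r9c3∈{4,6,8}] r9c3 is the only open cell in row 9 admitting 6, so r9c3=6.
Step 7. [r7c3∈{1,4}] 4 has one home in col 3: r7c3 ⇒ r7c3=4.
Step 8. [r5c6∈{8}] only 8 remains possible at r5c6. So r5c6=8.
Step 9. [r4c7∈{1,4}] row 4 places 4 nowhere but r4c7, so r4c7=4.
Step 10. [r6c9∈{9}] r6c9 is down to just 9 ⇒ r6c9=9.
Step 11. [r5c2∈{1,3,9}] in row 5, 9 fits only at r5c2 ⇒ r5c2=9.
Step 12. [r5c9∈{2}] only 2 remains possible at r5c9, so r5c9=2.
Step 13. [r6c1∈{7}] only 7 remains possible at r6c1. So r6c1=7.
Step 14. [r1c7∈{7,9}] r1c7 is the only open cell in box 3 admitting 9. So r1c7=9.
Step 15. [r1c9∈{3,7}] r1c9 is the only open cell in row 1 admitting 7, so r1c9=7.
Step 16. [r9c9∈{4}] nothing but 4 survives at r9c9 ⇒ r9c9=4.
Step 17. [r2c2∈{2,3,4,7}] row 2 places 4 nowhere but r2c2, so r2c2=4.
Step 18. [r2c1∈{2,3}] r2c1 is the only open cell in row 2 admitting 2, so r2c1=2.
Step 19. [r3c2∈{1,3,7}] in col 2, 7 fits only at r3c2 ⇒ r3c2=7.
Step 20. [r3c5∈{6,8}] col 5 places 6 nowhere but r3c5 ⇒ r3c5=6.
Step 21. [r3c9∈{3,8}] row 3 places 8 nowhere but r3c9 ⇒ r3c9=8.
Step 22. [r8c2∈{2,3}] 3 has one home in col 2: r8c2, so r8c2=3.
Step 23. [r8c8∈{2,9}] row 8 places 2 nowhere but r8c8 ⇒ r8c8=2.
Step 24. [r3c1∈{1,3}] across col 1, 3 lands solely at r3c1 ⇒ r3c1=3.
Step 25. [r1c3∈{1}] nothing but 1 survives at r1c3 ⇒ r1c3=1.
Step 26. [r3c6∈{5}] r3c6's peers cover all but 5, so r3c6=5.
Step 27. [r7c6∈{9}] nothing but 9 survives at r7c6. So r7c6=9.
Step 28. [r7c1∈{1}] r7c1 has the single candidate 1. So r7c1=1.
Step 29. [r7c2∈{2}] r7c2's peers cover all but 2, so r7c2=2.
Step 30. [r4c2∈{1,8}] in row 4, 1 fits only at r4c2. So r4c2=1.
Step 31. [r2c4∈{3,9}] row 2 places 9 nowhere but r2c4, so r2c4=9.
Step 32. [r4c3∈{8}] r4c3 has the single candidate 8 ⇒ r4c3=8.
Step 33. [r6c4∈{4}] r6c4 has the single candidate 4. So r6c4=4.
Step 34. [r1c4∈{3}] r1c4 has the single candidate 3 ⇒ r1c4=3.
Step 35. [r9c8∈{9}] nothing but 9 survives at r9c8 ⇒ r9c8=9.
Step 36. [r9c2∈{8}] r9c2's peers cover all but 8. So r9c2=8.
Step 37. [r8c5∈{4}] r8c5 is down to just 4, so r8c5=4.
Step 38. [r5c3∈{3}] nothing but 3 survives at r5c3. So r5c3=3.
Step 39. [r4c1∈{6}] r4c1 is down to just 6, so r4c1=6.
Step 40. [r9c7∈{7}] r9c7 is down to just 7 ⇒ r9c7=7.
Step 41. [r6c2∈{5}] r6c2 has the single candidate 5, so r6c2=5.
Step 42. [r7c4∈{5}] r7c4 is down to just 5 ⇒ r7c4=5.
Step 43. [r9c4∈{2}] r9c4 has the single candidate 2 ⇒ r9c4=2.
Step 44. [r5c4∈{6}] only 6 remains possible at r5c4. So r5c4=6.
Step 45. [r2c6∈{7}] only 7 remains possible at r2c6 ⇒ r2c6=7.
Step 46. [r3c7∈{2}] r3c7 has the single candidate 2 ⇒ r3c7=2.
Step 47. [r5c7∈{1}] r5c7's peers cover all but 1. So r5c7=1.
Step 48. [r2c9∈{3}] only 3 remains possible at r2c9, so r2c9=3.
Step 49. [r2c5∈{8}] r2c5 has the single candidate 8, so r2c5=8.
Step 50. [r3c8∈{4}] r3c8 has the single candidate 4. So r3c8=4.
Step 51. [r8c1∈{9}] r8c1's peers cover all but 9 ⇒ r8c1=9.
Step 52. [r3c4∈{1}] r3c4's peers cover all but 1, so r3c4=1.

Answer: 8 6 1 3 2 4 9 5 7 / 2 4 5 9 8 7 6 1 3 / 3 7 9 1 6 5 2 4 8 / 6 1 8 7 9 2 4 3 5 / 4 9 3 6 5 8 1 7 2 / 7 5 2 4 1 3 8 6 9 / 1 2 4 5 7 9 3 8 6 / 9 3 7 8 4 6 5 2 1 / 5 8 6 2 3 1 7 9 4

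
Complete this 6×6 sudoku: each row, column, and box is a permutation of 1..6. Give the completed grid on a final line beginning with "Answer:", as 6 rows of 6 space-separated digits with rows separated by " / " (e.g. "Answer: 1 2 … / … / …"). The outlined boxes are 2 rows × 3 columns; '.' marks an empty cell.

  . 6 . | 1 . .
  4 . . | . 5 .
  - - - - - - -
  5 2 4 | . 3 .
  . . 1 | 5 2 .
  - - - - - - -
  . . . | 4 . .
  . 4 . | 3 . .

Step 1. [r5c2∈{1,3,5}] 5 has one home in col 2: r5c2. So r5c2=5.
Step 2. [r2c4∈{2,6}] across col 4, 2 lands solely at r2c4 ⇒ r2c4=2.
Step 3. [r2c3∈{3}] r2c3 is down to just 3. So r2c3=3.
Step 4. [r5c1∈{1,2,3,6}] in row 5, 3 fits only at r5c1, so r5c1=3.
Step 5. [r6c1∈{1,2,6}] r6c1 is the only open cell in col 1 admitting 1, so r6c1=1.
Step 6. [r6c5∈{6}] r6c5 is down to just 6 ⇒ r6c5=6.
Step 7. [r6c3∈{2}] r6c3 has the single candidate 2 ⇒ r6c3=2.
Step 8. [r4c6∈{4,6}] in row 4, 4 fits only at r4c6, so r4c6=4.
Step 9. [r3c6∈{1,6}] row 3 places 1 nowhere but r3c6, so r3c6=1.
Step 10. [r1c3∈{5}] r1c3 has the single candidate 5 ⇒ r1c3=5.
Step 11. [r4c2∈{3}] r4c2 has the single candidate 3, so r4c2=3.
Step 12. [r5c3∈{6}] r5c3 has the single candidate 6. So r5c3=6.
Step 13. [r3c4∈{6}] nothing but 6 survives at r3c4. So r3c4=6.
Step 14. [r1c1∈{2}] nothing but 2 survives at r1c1, so r1c1=2.
Step 15. [r1c6∈{3}] r1c6 is down to just 3, so r1c6=3.
Step 16. [r2c6∈{6}] only 6 remains possible at r2c6 ⇒ r2c6=6.
Step 17. [r6c6∈{5}] r6c6 has the single candidate 5 ⇒ r6c6=5.
Step 18. [r4c1∈{6}] nothing but 6 survives at r4c1 ⇒ r4c1=6.
Step 19. [r1c5∈{4}] nothing but 4 survives at r1c5 ⇒ r1c5=4.
Step 20. [r5c5∈{1}] r5c5's peers cover all but 1 ⇒ r5c5=1.
Step 21. [r2c2∈{1}] r2c2's peers cover all but 1, so r2c2=1.
Step 22. [r5c6∈{2}] only 2 remains possible at r5c6 ⇒ r5c6=2.

Answer: 2 6 5 1 4 3 / 4 1 3 2 5 6 / 5 2 4 6 3 1 / 6 3 1 5 2 4 / 3 5 6 4 1 2 / 1 4 2 3 6 5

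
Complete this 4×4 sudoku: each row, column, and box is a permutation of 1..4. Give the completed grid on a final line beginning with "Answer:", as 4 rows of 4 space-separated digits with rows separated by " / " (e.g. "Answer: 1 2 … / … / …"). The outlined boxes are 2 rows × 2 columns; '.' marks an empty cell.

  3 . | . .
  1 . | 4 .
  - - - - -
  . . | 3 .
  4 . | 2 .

Step 1. [r2c2∈{2}] only 2 remains possible at r2c2, so r2c2=2.
Step 2. [r4c4∈{1}] r4c4 has the single candidate 1. So r4c4=1.
Step 3. [r1c4∈{2}] r1c4 has the single candidate 2 ⇒ r1c4=2.
Step 4. [r4c2∈{3}] r4c2 is down to just 3, so r4c2=3.
Step 5. [r2c4∈{3}] nothing but 3 survives at r2c4, so r2c4=3.
Step 6. [r3c2∈{1}] r3c2 is down to just 1, so r3c2=1.
Step 7. [r3c4∈{4}] r3c4 is down to just 4. So r3c4=4.
Step 8. [r1c2∈{4}] r1c2 has the single candidate 4 ⇒ r1c2=4.
Step 9. [r1c3∈{1}] nothing but 1 survives at r1c3 ⇒ r1c3=1.
Step 10. [r3c1∈{2}] r3c1's peers cover all but 2 ⇒ r3c1=2.

Answer: 3 4 1 2 / 1 2 4 3 / 2 1 3 4 / 4 3 2 1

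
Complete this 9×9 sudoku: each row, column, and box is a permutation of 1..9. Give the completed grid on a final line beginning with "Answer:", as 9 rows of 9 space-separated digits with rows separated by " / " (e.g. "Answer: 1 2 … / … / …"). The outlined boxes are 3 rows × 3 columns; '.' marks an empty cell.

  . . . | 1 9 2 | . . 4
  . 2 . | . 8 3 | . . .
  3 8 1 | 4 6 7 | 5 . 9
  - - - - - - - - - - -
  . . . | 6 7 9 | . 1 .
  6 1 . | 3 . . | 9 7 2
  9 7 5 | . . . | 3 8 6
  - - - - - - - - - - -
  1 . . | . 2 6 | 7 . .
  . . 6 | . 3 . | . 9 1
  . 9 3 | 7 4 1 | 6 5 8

Step 1. [r8c1∈{2,4,5,7,8}] r8c1 is the only open cell in row 8 admitting 7. So r8c1=7.
Step 2. [r4c1∈{2,4,8}] r4c1 is the only open cell in col 1 admitting 8 ⇒ r4c1=8.
Step 3. [r5c3∈{4}] nothing but 4 survives at r5c3. So r5c3=4.
Step 4. [r2c4∈{5}] r2c4 is down to just 5. So r2c4=5.
Step 5. [r8c6∈{5,8}] r8c6 is the only open cell in box 8 admitting 5, so r8c6=5.
Step 6. [r7c8∈{3,4}] 4 has one home in col 8: r7c8 ⇒ r7c8=4.
Step 7. [r1c2∈{5,6}] r1c2 is the only open cell in col 2 admitting 6, so r1c2=6.
Step 8. [r8c4∈{8}] r8c4 has the single candidate 8. So r8c4=8.
Step 9. [r1c3∈{7}] r1c3 has the single candidate 7, so r1c3=7.
Step 10. [r5c6∈{8}] only 8 remains possible at r5c6. So r5c6=8.
Step 11. [r7c3∈{8}] r7c3 has the single candidate 8 ⇒ r7c3=8.
Step 12. [r7c4∈{9}] r7c4 is down to just 9, so r7c4=9.
Step 13. [r2c8∈{6}] r2c8's peers cover all but 6, so r2c8=6.
Step 14. [r2c7∈{1}] r2c7's peers cover all but 1. So r2c7=1.
Step 15. [r2c9∈{7}] only 7 remains possible at r2c9 ⇒ r2c9=7.
Step 16. [r4c2∈{3}] only 3 remains possible at r4c2. So r4c2=3.
Step 17. [r8c7∈{2}] r8c7's peers cover all but 2. So r8c7=2.
Step 18. [r7c2∈{5}] only 5 remains possible at r7c2. So r7c2=5.
Step 19. [r2c3∈{9}] nothing but 9 survives at r2c3 ⇒ r2c3=9.
Step 20. [r1c1∈{5}] r1c1 has the single candidate 5, so r1c1=5.
Step 21. [r4c9∈{5}] nothing but 5 survives at r4c9, so r4c9=5.
Step 22. [r9c1∈{2}] only 2 remains possible at r9c1. So r9c1=2.
Step 23. [r7c9∈{3}] nothing but 3 survives at r7c9, so r7c9=3.
Step 24. [r2c1∈{4}] nothing but 4 survives at r2c1, so r2c1=4.
Step 25. [r5c5∈{5}] r5c5 has the single candidate 5, so r5c5=5.
Step 26. [r6c4∈{2}] r6c4's peers cover all but 2, so r6c4=2.
Step 27. [r1c7∈{8}] r1c7 has the single candidate 8. So r1c7=8.
Step 28. [r4c7∈{4}] r4c7's peers cover all but 4 ⇒ r4c7=4.
Step 29. [r8c2∈{4}] r8c2 has the single candidate 4 ⇒ r8c2=4.
Step 30. [r6c6∈{4}] r6c6's peers cover all but 4, so r6c6=4.
Step 31. [r1c8∈{3}] r1c8 is down to just 3. So r1c8=3.
Step 32. [r3c8∈{2}] r3c8 is down to just 2, so r3c8=2.
Step 33. [r4c3∈{2}] r4c3's peers cover all but 2, so r4c3=2.
Step 34. [r6c5∈{1}] only 1 remains possible at r6c5 ⇒ r6c5=1.

Answer: 5 6 7 1 9 2 8 3 4 / 4 2 9 5 8 3 1 6 7 / 3 8 1 4 6 7 5 2 9 / 8 3 2 6 7 9 4 1 5 / 6 1 4 3 5 8 9 7 2 / 9 7 5 2 1 4 3 8 6 / 1 5 8 9 2 6 7 4 3 / 7 4 6 8 3 5 2 9 1 / 2 9 3 7 4 1 6 5 8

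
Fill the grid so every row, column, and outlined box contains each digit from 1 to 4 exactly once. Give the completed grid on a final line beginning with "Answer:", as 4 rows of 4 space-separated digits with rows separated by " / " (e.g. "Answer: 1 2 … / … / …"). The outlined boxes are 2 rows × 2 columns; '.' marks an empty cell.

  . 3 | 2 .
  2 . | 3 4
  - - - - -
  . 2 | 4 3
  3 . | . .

Step 1. [r3c1∈{1}] r3c1 has the single candidate 1, so r3c1=1.
Step 2. [r1c4∈{1}] nothing but 1 survives at r1c4. So r1c4=1.
Step 3. [r4c3∈{1}] only 1 remains possible at r4c3. So r4c3=1.
Step 4. [r4c2∈{4}] nothing but 4 survives at r4c2, so r4c2=4.
Step 5. [r4c4∈{2}] r4c4 has the single candidate 2. So r4c4=2.
Step 6. [r1c1∈{4}] r1c1 is down to just 4 ⇒ r1c1=4.
Step 7. [r2c2∈{1}] r2c2 has the single candidate 1, so r2c2=1.

Answer: 4 3 2 1 / 2 1 3 4 / 1 2 4 3 / 3 4 1 2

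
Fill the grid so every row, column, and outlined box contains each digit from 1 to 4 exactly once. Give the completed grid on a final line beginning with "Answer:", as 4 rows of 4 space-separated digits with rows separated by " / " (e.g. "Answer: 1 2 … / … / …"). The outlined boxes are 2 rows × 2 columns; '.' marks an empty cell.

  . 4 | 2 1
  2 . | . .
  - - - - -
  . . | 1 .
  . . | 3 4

Step 1. [r4c2∈{1,2}] across row 4, 2 lands solely at r4c2, so r4c2=2.
Step 2. [r1c1∈{3}] r1c1 is down to just 3, so r1c1=3.
Step 3. [r3c1∈{4}] r3c1's peers cover all but 4 ⇒ r3c1=4.
Step 4. [r3c2∈{3}] r3c2's peers cover all but 3 ⇒ r3c2=3.
Step 5. [r2c3∈{4}] only 4 remains possible at r2c3. So r2c3=4.
Step 6. [r3c4∈{2}] only 2 remains possible at r3c4. So r3c4=2.
Step 7. [r2c2∈{1}] r2c2's peers cover all but 1 ⇒ r2c2=1.
Step 8. [r4c1∈{1}] r4c1 has the single candidate 1 ⇒ r4c1=1.
Step 9. [r2c4∈{3}] r2c4 is down to just 3. So r2c4=3.

Answer: 3 4 2 1 / 2 1 4 3 / 4 3 1 2 / 1 2 3 4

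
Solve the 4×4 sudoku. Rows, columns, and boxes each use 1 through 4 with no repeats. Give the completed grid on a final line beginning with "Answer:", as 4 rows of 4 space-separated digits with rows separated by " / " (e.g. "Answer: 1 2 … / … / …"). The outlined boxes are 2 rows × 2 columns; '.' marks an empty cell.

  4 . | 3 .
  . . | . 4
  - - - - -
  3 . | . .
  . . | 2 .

Step 1. [r3c4∈{1}] r3c4's peers cover all but 1, so r3c4=1.
Step 2. [r1c2∈{1,2}] across row 1, 1 lands solely at r1c2. So r1c2=1.
Step 3. [r3c2∈{2,4}] r3c2 is the only open cell in row 3 admitting 2, so r3c2=2.
Step 4. [r2c3∈{1}] r2c3 has the single candidate 1. So r2c3=1.
Step 5. [r2c2∈{3}] only 3 remains possible at r2c2 ⇒ r2c2=3.
Step 6. [r2c1∈{2}] r2c1 is down to just 2 ⇒ r2c1=2.
Step 7. [r4c2∈{4}] r4c2's peers cover all but 4 ⇒ r4c2=4.
Step 8. [r4c4∈{3}] only 3 remains possible at r4c4, so r4c4=3.
Step 9. [r3c3∈{4}] only 4 remains possible at r3c3, so r3c3=4.
Step 10. [r4c1∈{1}] r4c1 is down to just 1, so r4c1=1.
Step 11. [r1c4∈{2}] r1c4 has the single candidate 2 ⇒ r1c4=2.

Answer: 4 1 3 2 / 2 3 1 4 / 3 2 4 1 / 1 4 2 3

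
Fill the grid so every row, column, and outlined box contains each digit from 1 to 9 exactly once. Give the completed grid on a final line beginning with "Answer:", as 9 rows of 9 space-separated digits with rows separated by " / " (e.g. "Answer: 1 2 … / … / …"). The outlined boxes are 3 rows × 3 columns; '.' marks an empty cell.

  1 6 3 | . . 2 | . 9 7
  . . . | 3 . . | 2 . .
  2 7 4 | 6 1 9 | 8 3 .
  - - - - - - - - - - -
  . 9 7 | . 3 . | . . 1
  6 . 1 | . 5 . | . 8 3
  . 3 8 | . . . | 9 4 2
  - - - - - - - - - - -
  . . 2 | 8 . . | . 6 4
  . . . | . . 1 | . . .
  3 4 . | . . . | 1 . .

Step 1. [r4c8∈{5}] r4c8's peers cover all but 5, so r4c8=5.
Step 2. [r5c4∈{2,4,7,9}] r5c4 is the only open cell in row 5 admitting 9. So r5c4=9.
Step 3. [r3c9∈{5}] r3c9's peers cover all but 5, so r3c9=5.
Step 4. [r1c4∈{4,5}] 5 has one home in row 1: r1c4, so r1c4=5.
Step 5. [r5c6∈{4,7}] in row 5, 4 fits only at r5c6. So r5c6=4.
Step 6. [r2c5∈{4,7,8}] across row 2, 4 lands solely at r2c5, so r2c5=4.
Step 7. [r2c6∈{7,8}] r2c6 is the only open cell in row 2 admitting 7 ⇒ r2c6=7.
Step 8. [r8c7∈{3,5,7}] 3 has one home in row 8: r8c7 ⇒ r8c7=3.
Step 9. [r7c7∈{5,7}] r7c7 is the only open cell in col 7 admitting 5 ⇒ r7c7=5.
Step 10. [r6c6∈{6}] only 6 remains possible at r6c6. So r6c6=6.
Step 11. [r6c5∈{7}] r6c5's peers cover all but 7 ⇒ r6c5=7.
Step 12. [r7c5∈{9}] r7c5 has the single candidate 9 ⇒ r7c5=9.
Step 13. [r9c9∈{8,9}] in row 9, 8 fits only at r9c9, so r9c9=8.
Step 14. [r9c3∈{5,6,9}] row 9 places 9 nowhere but r9c3. So r9c3=9.
Step 15. [r2c3∈{5}] r2c3 is down to just 5. So r2c3=5.
Step 16. [r4c4∈{2}] r4c4 has the single candidate 2. So r4c4=2.
Step 17. [r8c2∈{5,8}] across col 2, 5 lands solely at r8c2 ⇒ r8c2=5.
Step 18. [r9c4∈{7}] nothing but 7 survives at r9c4, so r9c4=7.
Step 19. [r9c8∈{2}] r9c8 has the single candidate 2, so r9c8=2.
Step 20. [r8c1∈{7,8}] in row 8, 8 fits only at r8c1. So r8c1=8.
Step 21. [r8c3∈{6}] r8c3 has the single candidate 6, so r8c3=6.
Step 22. [r7c6∈{3}] r7c6 has the single candidate 3, so r7c6=3.
Step 23. [r8c9∈{9}] r8c9 is down to just 9, so r8c9=9.
Step 24. [r4c1∈{4}] nothing but 4 survives at r4c1. So r4c1=4.
Step 25. [r8c5∈{2}] r8c5 is down to just 2, so r8c5=2.
Step 26. [r4c6∈{8}] nothing but 8 survives at r4c6, so r4c6=8.
Step 27. [r2c9∈{6}] nothing but 6 survives at r2c9, so r2c9=6.
Step 28. [r5c2∈{2}] nothing but 2 survives at r5c2, so r5c2=2.
Step 29. [r9c6∈{5}] only 5 remains possible at r9c6 ⇒ r9c6=5.
Step 30. [r1c5∈{8}] r1c5's peers cover all but 8, so r1c5=8.
Step 31. [r2c8∈{1}] r2c8 has the single candidate 1, so r2c8=1.
Step 32. [r6c4∈{1}] r6c4 is down to just 1. So r6c4=1.
Step 33. [r9c5∈{6}] r9c5 is down to just 6 ⇒ r9c5=6.
Step 34. [r8c8∈{7}] r8c8 is down to just 7 ⇒ r8c8=7.
Step 35. [r4c7∈{6}] nothing but 6 survives at r4c7. So r4c7=6.
Step 36. [r1c7∈{4}] r1c7 is down to just 4, so r1c7=4.
Step 37. [r8c4∈{4}] r8c4 has the single candidate 4, so r8c4=4.
Step 38. [r2c1∈{9}] only 9 remains possible at r2c1 ⇒ r2c1=9.
Step 39. [r6c1∈{5}] nothing but 5 survives at r6c1. So r6c1=5.
Step 40. [r7c2∈{1}] r7c2 is down to just 1, so r7c2=1.
Step 41. [r7c1∈{7}] r7c1 is down to just 7. So r7c1=7.
Step 42. [r5c7∈{7}] r5c7 is down to just 7, so r5c7=7.
Step 43. [r2c2∈{8}] r2c2 is down to just 8. So r2c2=8.

Answer: 1 6 3 5 8 2 4 9 7 / 9 8 5 3 4 7 2 1 6 / 2 7 4 6 1 9 8 3 5 / 4 9 7 2 3 8 6 5 1 / 6 2 1 9 5 4 7 8 3 / 5 3 8 1 7 6 9 4 2 / 7 1 2 8 9 3 5 6 4 / 8 5 6 4 2 1 3 7 9 / 3 4 9 7 6 5 1 2 8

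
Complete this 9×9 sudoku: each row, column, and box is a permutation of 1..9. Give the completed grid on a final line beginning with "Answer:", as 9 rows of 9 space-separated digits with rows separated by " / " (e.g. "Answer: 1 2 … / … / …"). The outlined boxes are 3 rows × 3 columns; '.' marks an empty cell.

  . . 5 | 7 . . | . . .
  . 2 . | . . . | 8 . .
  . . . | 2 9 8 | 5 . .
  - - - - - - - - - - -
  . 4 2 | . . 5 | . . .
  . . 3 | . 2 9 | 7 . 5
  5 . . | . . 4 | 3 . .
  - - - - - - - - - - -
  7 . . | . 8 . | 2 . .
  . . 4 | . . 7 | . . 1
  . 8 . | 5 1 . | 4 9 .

Step 1. [r8c7∈{6}] only 6 remains possible at r8c7. So r8c7=6.
Step 2. [r8c5∈{3}] r8c5 has the single candidate 3, so r8c5=3.
Step 3. [r6c3∈{1,6,7,8,9}] 8 has one home in col 3: r6c3. So r6c3=8.
Step 4. [r9c3∈{6}] r9c3's peers cover all but 6 ⇒ r9c3=6.
Step 5. [r7c9∈{3}] only 3 remains possible at r7c9 ⇒ r7c9=3.
Step 6. [r5c8∈{1,4,6,8}] r5c8 is the only open cell in row 5 admitting 4. So r5c8=4.
Step 7. [r6c2∈{1,6,7,9}] 7 has one home in box 4: r6c2. So r6c2=7.
Step 8. [r6c5∈{6}] r6c5's peers cover all but 6 ⇒ r6c5=6.
Step 9. [r4c1∈{1,6,9}] box 4 places 9 nowhere but r4c1 ⇒ r4c1=9.
Step 10. [r4c7∈{1}] r4c7 has the single candidate 1. So r4c7=1.
Step 11. [r9c1∈{2,3}] 3 has one home in row 9: r9c1. So r9c1=3.
Step 12. [r1c5∈{4}] r1c5 is down to just 4 ⇒ r1c5=4.
Step 13. [r1c7∈{9}] nothing but 9 survives at r1c7 ⇒ r1c7=9.
Step 14. [r2c3∈{1,7,9}] in row 2, 9 fits only at r2c3. So r2c3=9.
Step 15. [r7c6∈{6}] r7c6's peers cover all but 6 ⇒ r7c6=6.
Step 16. [r2c4∈{1,3,6}] across col 4, 6 lands solely at r2c4. So r2c4=6.
Step 17. [r3c3∈{1,7}] r3c3 is the only open cell in col 3 admitting 7 ⇒ r3c3=7.
Step 18. [r4c9∈{6,8}] col 9 places 8 nowhere but r4c9, so r4c9=8.
Step 19. [r2c8∈{1,3,7}] in col 8, 7 fits only at r2c8. So r2c8=7.
Step 20. [r1c1∈{1,6,8}] 8 has one home in row 1: r1c1. So r1c1=8.
Step 21. [r2c6∈{1,3}] r2c6 is the only open cell in row 2 admitting 3. So r2c6=3.
Step 22. [r2c1∈{1,4}] 1 has one home in row 2: r2c1. So r2c1=1.
Step 23. [r5c2∈{1,6}] in box 4, 1 fits only at r5c2 ⇒ r5c2=1.
Step 24. [r3c8∈{1,3,6}] 1 has one home in row 3: r3c8, so r3c8=1.
Step 25. [r1c8∈{2,3,6}] 3 has one home in col 8: r1c8 ⇒ r1c8=3.
Step 26. [r1c2∈{6}] r1c2's peers cover all but 6. So r1c2=6.
Step 27. [r7c8∈{5}] only 5 remains possible at r7c8, so r7c8=5.
Step 28. [r8c4∈{9}] r8c4 has the single candidate 9 ⇒ r8c4=9.
Step 29. [r6c9∈{2,9}] in row 6, 9 fits only at r6c9, so r6c9=9.
Step 30. [r2c9∈{4}] r2c9 is down to just 4. So r2c9=4.
Step 31. [r4c4∈{3}] r4c4's peers cover all but 3 ⇒ r4c4=3.
Step 32. [r5c4∈{8}] only 8 remains possible at r5c4. So r5c4=8.
Step 33. [r4c5∈{7}] r4c5's peers cover all but 7, so r4c5=7.
Step 34. [r1c6∈{1}] r1c6 is down to just 1. So r1c6=1.
Step 35. [r8c2∈{5}] only 5 remains possible at r8c2 ⇒ r8c2=5.
Step 36. [r2c5∈{5}] nothing but 5 survives at r2c5. So r2c5=5.
Step 37. [r7c3∈{1}] only 1 remains possible at r7c3 ⇒ r7c3=1.
Step 38. [r5c1∈{6}] r5c1 has the single candidate 6. So r5c1=6.
Step 39. [r4c8∈{6}] nothing but 6 survives at r4c8, so r4c8=6.
Step 40. [r8c8∈{8}] r8c8 is down to just 8, so r8c8=8.
Step 41. [r7c2∈{9}] r7c2 has the single candidate 9. So r7c2=9.
Step 42. [r7c4∈{4}] nothing but 4 survives at r7c4, so r7c4=4.
Step 43. [r8c1∈{2}] r8c1's peers cover all but 2, so r8c1=2.
Step 44. [r1c9∈{2}] r1c9 is down to just 2, so r1c9=2.
Step 45. [r6c8∈{2}] r6c8 is down to just 2 ⇒ r6c8=2.
Step 46. [r9c6∈{2}] only 2 remains possible at r9c6, so r9c6=2.
Step 47. [r3c9∈{6}] r3c9 is down to just 6. So r3c9=6.
Step 48. [r9c9∈{7}] r9c9 has the single candidate 7. So r9c9=7.
Step 49. [r3c2∈{3}] nothing but 3 survives at r3c2. So r3c2=3.
Step 50. [r6c4∈{1}] r6c4's peers cover all but 1 ⇒ r6c4=1.
Step 51. [r3c1∈{4}] r3c1 is down to just 4. So r3c1=4.

Answer: 8 6 5 7 4 1 9 3 2 / 1 2 9 6 5 3 8 7 4 / 4 3 7 2 9 8 5 1 6 / 9 4 2 3 7 5 1 6 8 / 6 1 3 8 2 9 7 4 5 / 5 7 8 1 6 4 3 2 9 / 7 9 1 4 8 6 2 5 3 / 2 5 4 9 3 7 6 8 1 / 3 8 6 5 1 2 4 9 7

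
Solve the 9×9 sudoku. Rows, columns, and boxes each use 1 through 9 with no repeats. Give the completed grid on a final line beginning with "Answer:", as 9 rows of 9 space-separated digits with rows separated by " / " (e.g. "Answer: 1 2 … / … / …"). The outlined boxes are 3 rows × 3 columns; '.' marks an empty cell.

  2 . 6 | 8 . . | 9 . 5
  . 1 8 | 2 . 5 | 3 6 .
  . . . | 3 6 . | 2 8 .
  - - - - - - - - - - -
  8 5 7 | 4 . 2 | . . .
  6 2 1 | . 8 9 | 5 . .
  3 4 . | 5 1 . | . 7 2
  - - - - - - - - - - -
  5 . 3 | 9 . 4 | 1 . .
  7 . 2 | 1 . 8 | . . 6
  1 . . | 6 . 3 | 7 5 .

Step 1. [r8c8∈{3,4,9}] 3 has one home in row 8: r8c8. So r8c8=3.
Step 2. [r9c9∈{4,8,9}] 9 has one home in box 9: r9c9. So r9c9=9.
Step 3. [r7c5∈{2,7}] across row 7, 7 lands solely at r7c5 ⇒ r7c5=7.
Step 4. [r5c9∈{3,4}] row 5 places 3 nowhere but r5c9. So r5c9=3.
Step 5. [r2c5∈{4,9}] across col 5, 9 lands solely at r2c5. So r2c5=9.
Step 6. [r3c1∈{4,9}] 9 has one home in col 1: r3c1. So r3c1=9.
Step 7. [r3c2∈{7}] only 7 remains possible at r3c2, so r3c2=7.
Step 8. [r4c9∈{1}] nothing but 1 survives at r4c9 ⇒ r4c9=1.
Step 9. [r3c9∈{4}] r3c9 has the single candidate 4, so r3c9=4.
Step 10. [r7c2∈{6,8}] across row 7, 6 lands solely at r7c2 ⇒ r7c2=6.
Step 11. [r1c6∈{1,7}] r1c6 is the only open cell in row 1 admitting 7. So r1c6=7.
Step 12. [r4c7∈{6}] r4c7's peers cover all but 6. So r4c7=6.
Step 13. [r9c5∈{2}] r9c5 is down to just 2. So r9c5=2.
Step 14. [r7c9∈{8}] nothing but 8 survives at r7c9, so r7c9=8.
Step 15. [r4c8∈{9}] nothing but 9 survives at r4c8. So r4c8=9.
Step 16. [r7c8∈{2}] only 2 remains possible at r7c8, so r7c8=2.
Step 17. [r3c6∈{1}] nothing but 1 survives at r3c6, so r3c6=1.
Step 18. [r1c5∈{4}] r1c5's peers cover all but 4. So r1c5=4.
Step 19. [r9c2∈{8}] r9c2's peers cover all but 8, so r9c2=8.
Step 20. [r8c5∈{5}] r8c5's peers cover all but 5. So r8c5=5.
Step 21. [r6c6∈{6}] only 6 remains possible at r6c6 ⇒ r6c6=6.
Step 22. [r5c4∈{7}] r5c4 has the single candidate 7 ⇒ r5c4=7.
Step 23. [r6c7∈{8}] r6c7 has the single candidate 8 ⇒ r6c7=8.
Step 24. [r2c9∈{7}] nothing but 7 survives at r2c9. So r2c9=7.
Step 25. [r4c5∈{3}] r4c5 has the single candidate 3. So r4c5=3.
Step 26. [r8c2∈{9}] r8c2 is down to just 9, so r8c2=9.
Step 27. [r8c7∈{4}] only 4 remains possible at r8c7, so r8c7=4.
Step 28. [r2c1∈{4}] only 4 remains possible at r2c1, so r2c1=4.
Step 29. [r9c3∈{4}] nothing but 4 survives at r9c3 ⇒ r9c3=4.
Step 30. [r3c3∈{5}] r3c3 is down to just 5 ⇒ r3c3=5.
Step 31. [r1c2∈{3}] only 3 remains possible at r1c2 ⇒ r1c2=3.
Step 32. [r6c3∈{9}] r6c3 has the single candidate 9, so r6c3=9.
Step 33. [r5c8∈{4}] r5c8 has the single candidate 4 ⇒ r5c8=4.
Step 34. [r1c8∈{1}] r1c8 has the single candidate 1. So r1c8=1.

Answer: 2 3 6 8 4 7 9 1 5 / 4 1 8 2 9 5 3 6 7 / 9 7 5 3 6 1 2 8 4 / 8 5 7 4 3 2 6 9 1 / 6 2 1 7 8 9 5 4 3 / 3 4 9 5 1 6 8 7 2 / 5 6 3 9 7 4 1 2 8 / 7 9 2 1 5 8 4 3 6 / 1 8 4 6 2 3 7 5 9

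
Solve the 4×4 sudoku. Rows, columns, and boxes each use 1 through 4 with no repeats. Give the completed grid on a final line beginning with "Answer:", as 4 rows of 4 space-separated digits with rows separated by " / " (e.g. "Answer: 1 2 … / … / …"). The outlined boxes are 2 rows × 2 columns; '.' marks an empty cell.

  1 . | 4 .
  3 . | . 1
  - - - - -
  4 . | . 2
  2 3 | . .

Step 1. [r2c3∈{2}] r2c3 is down to just 2. So r2c3=2.
Step 2. [r3c2∈{1}] r3c2 is down to just 1, so r3c2=1.
Step 3. [r3c3∈{3}] r3c3's peers cover all but 3. So r3c3=3.
Step 4. [r1c2∈{2}] r1c2 is down to just 2 ⇒ r1c2=2.
Step 5. [r4c3∈{1}] r4c3 has the single candidate 1, so r4c3=1.
Step 6. [r2c2∈{4}] r2c2 has the single candidate 4. So r2c2=4.
Step 7. [r4c4∈{4}] r4c4 has the single candidate 4. So r4c4=4.
Step 8. [r1c4∈{3}] only 3 remains possible at r1c4. So r1c4=3.

Answer: 1 2 4 3 / 3 4 2 1 / 4 1 3 2 / 2 3 1 4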